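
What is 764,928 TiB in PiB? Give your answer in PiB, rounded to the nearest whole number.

764,928 TiB × 1,099,511,627,776 bytes/TiB = 841,047,230,411,440,128 bytes
1 PiB = 2^50 bytes = 1,125,899,906,842,624 bytes
841,047,230,411,440,128 / 1,125,899,906,842,624 = 747 PiB

747 PiB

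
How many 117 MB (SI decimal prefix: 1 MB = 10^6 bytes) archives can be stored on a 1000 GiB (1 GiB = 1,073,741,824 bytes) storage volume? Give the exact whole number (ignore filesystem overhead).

9,177

Capacity: 1000 GiB = 1,073,741,824,000 bytes
Per item: 117 MB = 117,000,000 bytes
⌊1,073,741,824,000 / 117,000,000⌋ = 9,177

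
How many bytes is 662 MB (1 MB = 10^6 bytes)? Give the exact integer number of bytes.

662,000,000 bytes

662 × 1,000,000 = 662,000,000 bytes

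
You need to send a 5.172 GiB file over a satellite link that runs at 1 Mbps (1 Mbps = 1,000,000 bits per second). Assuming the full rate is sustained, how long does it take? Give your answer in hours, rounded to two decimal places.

5.172 GiB = 5,553,392,713.728 bytes = 44,427,141,709.824 bits
1 Mbps = 1,000,000 bits/s
time = 44,427,141,709.824 / 1,000,000 = 44,427.1417 s
44,427.1417 s / 3600 = 12.34 hours

12.34 hours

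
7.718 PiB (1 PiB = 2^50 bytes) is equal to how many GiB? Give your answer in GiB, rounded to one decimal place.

8,092,909.6 GiB

7.718 PiB = 7.718 × 2^50 bytes = 8,689,695,481,011,372.032 bytes
1 GiB = 1,073,741,824 bytes
8,689,695,481,011,372.032 / 1,073,741,824 = 8,092,909.6 GiB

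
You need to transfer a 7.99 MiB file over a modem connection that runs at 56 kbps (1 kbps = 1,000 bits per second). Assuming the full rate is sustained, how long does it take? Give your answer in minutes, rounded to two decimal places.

7.99 MiB = 8,378,122.24 bytes = 67,024,977.92 bits
56 kbps = 56,000 bits/s
time = 67,024,977.92 / 56,000 = 1,196.875 s
1,196.875 s / 60 = 19.95 minutes

19.95 minutes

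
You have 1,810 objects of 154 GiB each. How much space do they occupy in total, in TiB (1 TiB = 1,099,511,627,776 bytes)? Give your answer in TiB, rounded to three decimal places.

272.207 TiB

Total = 1,810 × 154 GiB = 278,740 GiB
= 278,740 × 1,073,741,824 bytes = 299,294,796,021,760 bytes
1 TiB = 1,099,511,627,776 bytes
299,294,796,021,760 / 1,099,511,627,776 = 272.207 TiB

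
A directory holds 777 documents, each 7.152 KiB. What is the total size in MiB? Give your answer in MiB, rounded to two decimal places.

Total = 777 × 7.152 KiB = 5557.104 KiB
= 5557.104 × 1,024 bytes = 5,690,474.496 bytes
1 MiB = 1,048,576 bytes
5,690,474.496 / 1,048,576 = 5.43 MiB

5.43 MiB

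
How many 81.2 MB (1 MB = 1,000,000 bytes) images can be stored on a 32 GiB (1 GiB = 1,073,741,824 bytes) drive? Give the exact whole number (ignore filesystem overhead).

Capacity: 32 GiB = 34,359,738,368 bytes
Per item: 81.2 MB = 81,200,000 bytes
⌊34,359,738,368 / 81,200,000⌋ = 423

423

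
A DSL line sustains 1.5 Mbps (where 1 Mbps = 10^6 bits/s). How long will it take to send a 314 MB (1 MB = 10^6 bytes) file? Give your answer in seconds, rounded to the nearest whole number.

1,675 seconds

314 MB = 314,000,000 bytes = 2,512,000,000 bits
1.5 Mbps = 1,500,000 bits/s
time = 2,512,000,000 / 1,500,000 = 1,675 s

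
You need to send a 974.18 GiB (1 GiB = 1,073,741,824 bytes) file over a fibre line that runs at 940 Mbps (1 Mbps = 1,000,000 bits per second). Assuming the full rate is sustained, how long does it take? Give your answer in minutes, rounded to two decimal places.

974.18 GiB = 1,046,017,810,104.32 bytes = 8,368,142,480,834.56 bits
940 Mbps = 940,000,000 bits/s
time = 8,368,142,480,834.56 / 940,000,000 = 8,902.279 s
8,902.279 s / 60 = 148.37 minutes

148.37 minutes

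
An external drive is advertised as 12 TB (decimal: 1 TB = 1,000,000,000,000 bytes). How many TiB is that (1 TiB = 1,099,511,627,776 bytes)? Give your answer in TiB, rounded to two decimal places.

12 TB = 12 × 10^12 bytes = 12,000,000,000,000 bytes
1 TiB = 2^40 bytes = 1,099,511,627,776 bytes
12,000,000,000,000 / 1,099,511,627,776 = 10.91 TiB

10.91 TiB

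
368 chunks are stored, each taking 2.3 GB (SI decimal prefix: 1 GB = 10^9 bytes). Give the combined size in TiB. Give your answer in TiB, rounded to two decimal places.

0.77 TiB

Total = 368 × 2.3 GB = 846.4 GB
= 846.4 × 1,000,000,000 bytes = 846,400,000,000 bytes
1 TiB = 1,099,511,627,776 bytes
846,400,000,000 / 1,099,511,627,776 = 0.77 TiB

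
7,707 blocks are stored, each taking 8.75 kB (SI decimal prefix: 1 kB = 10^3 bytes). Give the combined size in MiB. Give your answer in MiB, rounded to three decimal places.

Total = 7,707 × 8.75 kB = 67436.25 kB
= 67436.25 × 1,000 bytes = 67,436,250 bytes
1 MiB = 1,048,576 bytes
67,436,250 / 1,048,576 = 64.312 MiB

64.312 MiB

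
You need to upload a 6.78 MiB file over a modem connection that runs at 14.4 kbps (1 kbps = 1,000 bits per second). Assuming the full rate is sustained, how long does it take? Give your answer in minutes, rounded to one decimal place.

6.78 MiB = 7,109,345.28 bytes = 56,874,762.24 bits
14.4 kbps = 14,400 bits/s
time = 56,874,762.24 / 14,400 = 3,949.64 s
3,949.64 s / 60 = 65.8 minutes

65.8 minutes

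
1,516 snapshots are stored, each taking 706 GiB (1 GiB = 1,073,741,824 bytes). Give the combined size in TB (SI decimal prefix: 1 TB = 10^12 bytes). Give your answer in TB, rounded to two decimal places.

Total = 1,516 × 706 GiB = 1,070,296 GiB
= 1,070,296 × 1,073,741,824 bytes = 1,149,221,579,259,904 bytes
1 TB = 1,000,000,000,000 bytes
1,149,221,579,259,904 / 1,000,000,000,000 = 1,149.22 TB

1,149.22 TB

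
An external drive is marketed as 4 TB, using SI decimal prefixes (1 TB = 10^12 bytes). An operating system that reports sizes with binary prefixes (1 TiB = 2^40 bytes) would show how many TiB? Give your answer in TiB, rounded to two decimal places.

4 TB × 1,000,000,000,000 bytes/TB = 4,000,000,000,000 bytes
1 TiB = 2^40 bytes = 1,099,511,627,776 bytes
4,000,000,000,000 / 1,099,511,627,776 = 3.64 TiB

3.64 TiB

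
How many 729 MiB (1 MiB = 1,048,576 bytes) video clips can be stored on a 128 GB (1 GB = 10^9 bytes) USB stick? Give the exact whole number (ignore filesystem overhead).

167

Capacity: 128 GB = 128,000,000,000 bytes
Per item: 729 MiB = 764,411,904 bytes
⌊128,000,000,000 / 764,411,904⌋ = 167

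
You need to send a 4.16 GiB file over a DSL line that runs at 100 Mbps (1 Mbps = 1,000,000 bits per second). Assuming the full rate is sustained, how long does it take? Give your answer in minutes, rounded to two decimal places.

4.16 GiB = 4,466,765,987.84 bytes = 35,734,127,902.72 bits
100 Mbps = 100,000,000 bits/s
time = 35,734,127,902.72 / 100,000,000 = 357.341 s
357.341 s / 60 = 5.96 minutes

5.96 minutes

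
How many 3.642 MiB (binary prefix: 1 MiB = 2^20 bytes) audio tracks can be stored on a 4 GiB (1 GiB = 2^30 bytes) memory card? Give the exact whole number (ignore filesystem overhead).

Capacity: 4 GiB = 4,294,967,296 bytes
Per item: 3.642 MiB = 3,818,913.792 bytes
⌊4,294,967,296 / 3,818,913.792⌋ = 1,124

1,124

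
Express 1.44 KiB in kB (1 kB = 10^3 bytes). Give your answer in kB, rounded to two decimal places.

1.47 kB

1.44 KiB × 1,024 bytes/KiB = 1,474.56 bytes
1 kB = 10^3 bytes = 1,000 bytes
1,474.56 / 1,000 = 1.47 kB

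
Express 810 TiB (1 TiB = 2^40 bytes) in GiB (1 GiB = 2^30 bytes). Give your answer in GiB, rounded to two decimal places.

810 TiB = 810 × 2^40 bytes = 890,604,418,498,560 bytes
1 GiB = 1,073,741,824 bytes
890,604,418,498,560 / 1,073,741,824 = 829,440.00 GiB

829,440.00 GiB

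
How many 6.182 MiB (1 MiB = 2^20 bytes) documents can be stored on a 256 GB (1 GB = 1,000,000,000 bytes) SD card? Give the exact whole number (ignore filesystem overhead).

39,492

Capacity: 256 GB = 256,000,000,000 bytes
Per item: 6.182 MiB = 6,482,296.832 bytes
⌊256,000,000,000 / 6,482,296.832⌋ = 39,492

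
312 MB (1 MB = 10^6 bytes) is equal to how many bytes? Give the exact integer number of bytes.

312,000,000 bytes

312 × 1,000,000 = 312,000,000 bytes  (1 MB = 10^6 bytes)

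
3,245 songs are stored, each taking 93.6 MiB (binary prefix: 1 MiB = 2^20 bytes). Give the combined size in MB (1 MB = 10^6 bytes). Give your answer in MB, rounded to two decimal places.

318,486.09 MB

Total = 3,245 × 93.6 MiB = 303,732 MiB
= 303,732 × 1,048,576 bytes = 318,486,085,632 bytes
1 MB = 1,000,000 bytes
318,486,085,632 / 1,000,000 = 318,486.09 MB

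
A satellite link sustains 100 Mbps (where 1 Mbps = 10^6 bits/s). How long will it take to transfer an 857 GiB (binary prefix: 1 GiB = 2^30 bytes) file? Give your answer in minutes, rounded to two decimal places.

857 GiB = 920,196,743,168 bytes = 7,361,573,945,344 bits
100 Mbps = 100,000,000 bits/s
time = 7,361,573,945,344 / 100,000,000 = 73,615.739 s
73,615.739 s / 60 = 1,226.93 minutes

1,226.93 minutes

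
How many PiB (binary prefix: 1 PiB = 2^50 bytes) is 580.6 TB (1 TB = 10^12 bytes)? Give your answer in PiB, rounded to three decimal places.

580.6 TB = 580.6 × 10^12 bytes = 580,600,000,000,000 bytes
1 PiB = 1,125,899,906,842,624 bytes
580,600,000,000,000 / 1,125,899,906,842,624 = 0.516 PiB

0.516 PiB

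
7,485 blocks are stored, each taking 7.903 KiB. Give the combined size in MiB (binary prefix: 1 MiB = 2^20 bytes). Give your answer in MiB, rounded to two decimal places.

Total = 7,485 × 7.903 KiB = 59153.955 KiB
= 59153.955 × 1,024 bytes = 60,573,649.92 bytes
1 MiB = 1,048,576 bytes
60,573,649.92 / 1,048,576 = 57.77 MiB

57.77 MiB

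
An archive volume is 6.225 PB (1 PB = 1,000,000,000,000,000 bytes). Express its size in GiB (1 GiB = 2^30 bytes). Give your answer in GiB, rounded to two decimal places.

6.225 PB = 6.225 × 10^15 bytes = 6,225,000,000,000,000 bytes
1 GiB = 2^30 bytes = 1,073,741,824 bytes
6,225,000,000,000,000 / 1,073,741,824 = 5,797,483.03 GiB

5,797,483.03 GiB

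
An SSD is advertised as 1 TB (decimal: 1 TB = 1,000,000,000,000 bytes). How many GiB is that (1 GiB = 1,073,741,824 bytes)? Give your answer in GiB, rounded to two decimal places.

1 TB × 1,000,000,000,000 bytes/TB = 1,000,000,000,000 bytes
1 GiB = 1,073,741,824 bytes
1,000,000,000,000 / 1,073,741,824 = 931.32 GiB

931.32 GiB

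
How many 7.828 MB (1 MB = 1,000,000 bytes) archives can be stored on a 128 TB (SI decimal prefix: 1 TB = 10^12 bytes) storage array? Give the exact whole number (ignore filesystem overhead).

Capacity: 128 TB = 128,000,000,000,000 bytes
Per item: 7.828 MB = 7,828,000 bytes
⌊128,000,000,000,000 / 7,828,000⌋ = 16,351,558

16,351,558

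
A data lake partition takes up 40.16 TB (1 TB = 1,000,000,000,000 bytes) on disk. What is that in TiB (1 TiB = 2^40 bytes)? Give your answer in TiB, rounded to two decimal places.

40.16 TB = 40.16 × 10^12 bytes = 40,160,000,000,000 bytes
1 TiB = 1,099,511,627,776 bytes
40,160,000,000,000 / 1,099,511,627,776 = 36.53 TiB

36.53 TiB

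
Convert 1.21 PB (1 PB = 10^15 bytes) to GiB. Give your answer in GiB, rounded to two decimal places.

1,126,900.32 GiB

1.21 PB × 1,000,000,000,000,000 bytes/PB = 1,210,000,000,000,000 bytes
1 GiB = 1,073,741,824 bytes
1,210,000,000,000,000 / 1,073,741,824 = 1,126,900.32 GiB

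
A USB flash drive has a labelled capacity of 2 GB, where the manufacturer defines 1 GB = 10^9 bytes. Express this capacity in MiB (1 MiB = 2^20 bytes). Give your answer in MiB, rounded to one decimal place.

2 GB × 1,000,000,000 bytes/GB = 2,000,000,000 bytes
1 MiB = 2^20 bytes = 1,048,576 bytes
2,000,000,000 / 1,048,576 = 1,907.3 MiB

1,907.3 MiB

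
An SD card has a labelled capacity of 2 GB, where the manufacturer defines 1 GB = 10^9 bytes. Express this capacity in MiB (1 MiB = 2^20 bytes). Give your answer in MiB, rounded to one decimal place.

2 GB × 1,000,000,000 bytes/GB = 2,000,000,000 bytes
1 MiB = 1,048,576 bytes
2,000,000,000 / 1,048,576 = 1,907.3 MiB

1,907.3 MiB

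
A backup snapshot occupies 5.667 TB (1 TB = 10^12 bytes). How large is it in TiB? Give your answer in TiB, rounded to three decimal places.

5.154 TiB

5.667 TB = 5.667 × 10^12 bytes = 5,667,000,000,000 bytes
1 TiB = 1,099,511,627,776 bytes
5,667,000,000,000 / 1,099,511,627,776 = 5.154 TiB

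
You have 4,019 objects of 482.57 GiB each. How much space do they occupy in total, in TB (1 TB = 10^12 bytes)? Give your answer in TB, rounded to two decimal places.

2,082.47 TB

Total = 4,019 × 482.57 GiB = 1939448.83 GiB
= 1939448.83 × 1,073,741,824 bytes = 2,082,467,324,278,865.92 bytes
1 TB = 1,000,000,000,000 bytes
2,082,467,324,278,865.92 / 1,000,000,000,000 = 2,082.47 TB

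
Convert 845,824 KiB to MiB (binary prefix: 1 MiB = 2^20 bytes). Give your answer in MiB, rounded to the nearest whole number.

845,824 KiB × 1,024 bytes/KiB = 866,123,776 bytes
1 MiB = 1,048,576 bytes
866,123,776 / 1,048,576 = 826 MiB

826 MiB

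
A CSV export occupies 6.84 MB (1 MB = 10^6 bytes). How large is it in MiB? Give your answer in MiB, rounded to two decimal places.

6.84 MB × 1,000,000 bytes/MB = 6,840,000 bytes
1 MiB = 1,048,576 bytes
6,840,000 / 1,048,576 = 6.52 MiB

6.52 MiB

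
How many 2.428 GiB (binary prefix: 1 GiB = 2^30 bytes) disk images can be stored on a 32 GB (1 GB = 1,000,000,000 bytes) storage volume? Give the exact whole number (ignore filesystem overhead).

Capacity: 32 GB = 32,000,000,000 bytes
Per item: 2.428 GiB = 2,607,045,148.672 bytes
⌊32,000,000,000 / 2,607,045,148.672⌋ = 12

12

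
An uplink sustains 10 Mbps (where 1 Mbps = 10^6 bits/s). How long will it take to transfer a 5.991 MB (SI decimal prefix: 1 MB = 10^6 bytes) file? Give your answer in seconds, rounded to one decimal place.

5.991 MB = 5,991,000 bytes = 47,928,000 bits
10 Mbps = 10,000,000 bits/s
time = 47,928,000 / 10,000,000 = 4.8 s

4.8 seconds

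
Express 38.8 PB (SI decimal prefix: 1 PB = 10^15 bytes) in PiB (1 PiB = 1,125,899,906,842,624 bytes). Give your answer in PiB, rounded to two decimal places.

34.46 PiB

38.8 PB = 38.8 × 10^15 bytes = 38,800,000,000,000,000 bytes
1 PiB = 2^50 bytes = 1,125,899,906,842,624 bytes
38,800,000,000,000,000 / 1,125,899,906,842,624 = 34.46 PiB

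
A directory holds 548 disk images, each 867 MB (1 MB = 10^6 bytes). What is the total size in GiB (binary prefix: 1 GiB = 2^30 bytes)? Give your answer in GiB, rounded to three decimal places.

442.486 GiB

Total = 548 × 867 MB = 475,116 MB
= 475,116 × 1,000,000 bytes = 475,116,000,000 bytes
1 GiB = 1,073,741,824 bytes
475,116,000,000 / 1,073,741,824 = 442.486 GiB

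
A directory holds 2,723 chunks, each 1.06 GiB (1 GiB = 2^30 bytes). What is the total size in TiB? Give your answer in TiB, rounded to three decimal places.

2.819 TiB

Total = 2,723 × 1.06 GiB = 2886.38 GiB
= 2886.38 × 1,073,741,824 bytes = 3,099,226,925,957.12 bytes
1 TiB = 1,099,511,627,776 bytes
3,099,226,925,957.12 / 1,099,511,627,776 = 2.819 TiB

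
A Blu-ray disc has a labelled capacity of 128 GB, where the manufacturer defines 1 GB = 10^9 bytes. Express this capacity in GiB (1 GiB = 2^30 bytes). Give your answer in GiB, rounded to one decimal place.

119.2 GiB

128 GB = 128 × 10^9 bytes = 128,000,000,000 bytes
1 GiB = 2^30 bytes = 1,073,741,824 bytes
128,000,000,000 / 1,073,741,824 = 119.2 GiB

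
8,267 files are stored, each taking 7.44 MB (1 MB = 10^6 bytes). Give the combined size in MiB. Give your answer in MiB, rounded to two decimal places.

58,657.15 MiB

Total = 8,267 × 7.44 MB = 61506.48 MB
= 61506.48 × 1,000,000 bytes = 61,506,480,000 bytes
1 MiB = 1,048,576 bytes
61,506,480,000 / 1,048,576 = 58,657.15 MiB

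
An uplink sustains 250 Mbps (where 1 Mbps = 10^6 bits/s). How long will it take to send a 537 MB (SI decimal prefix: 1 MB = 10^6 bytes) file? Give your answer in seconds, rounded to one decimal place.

17.2 seconds

537 MB = 537,000,000 bytes = 4,296,000,000 bits
250 Mbps = 250,000,000 bits/s
time = 4,296,000,000 / 250,000,000 = 17.2 s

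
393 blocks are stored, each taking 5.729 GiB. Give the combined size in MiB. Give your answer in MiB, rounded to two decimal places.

Total = 393 × 5.729 GiB = 2251.497 GiB
= 2251.497 × 1,073,741,824 bytes = 2,417,526,495,510.528 bytes
1 MiB = 1,048,576 bytes
2,417,526,495,510.528 / 1,048,576 = 2,305,532.93 MiB

2,305,532.93 MiB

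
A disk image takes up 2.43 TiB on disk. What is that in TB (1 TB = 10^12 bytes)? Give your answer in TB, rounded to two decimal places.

2.67 TB

2.43 TiB = 2.43 × 2^40 bytes = 2,671,813,255,495.68 bytes
1 TB = 1,000,000,000,000 bytes
2,671,813,255,495.68 / 1,000,000,000,000 = 2.67 TB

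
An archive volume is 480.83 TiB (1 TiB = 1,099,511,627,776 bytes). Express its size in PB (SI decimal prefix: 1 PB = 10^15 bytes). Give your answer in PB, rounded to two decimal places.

0.53 PB

480.83 TiB × 1,099,511,627,776 bytes/TiB = 528,678,175,983,534.08 bytes
1 PB = 10^15 bytes = 1,000,000,000,000,000 bytes
528,678,175,983,534.08 / 1,000,000,000,000,000 = 0.53 PB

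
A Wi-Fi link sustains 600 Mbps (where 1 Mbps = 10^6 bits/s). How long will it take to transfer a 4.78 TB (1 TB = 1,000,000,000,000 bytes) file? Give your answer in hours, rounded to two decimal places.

17.70 hours

4.78 TB = 4,780,000,000,000 bytes = 38,240,000,000,000 bits
600 Mbps = 600,000,000 bits/s
time = 38,240,000,000,000 / 600,000,000 = 63,733.3333 s
63,733.3333 s / 3600 = 17.70 hours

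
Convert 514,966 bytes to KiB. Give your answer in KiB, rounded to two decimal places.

502.90 KiB

514,966 bytes given.
1 KiB = 1,024 bytes
514,966 / 1,024 = 502.90 KiB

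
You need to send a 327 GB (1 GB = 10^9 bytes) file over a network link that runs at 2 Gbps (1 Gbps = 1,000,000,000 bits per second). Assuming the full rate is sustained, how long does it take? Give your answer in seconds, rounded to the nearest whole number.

327 GB = 327,000,000,000 bytes = 2,616,000,000,000 bits
2 Gbps = 2,000,000,000 bits/s
time = 2,616,000,000,000 / 2,000,000,000 = 1,308 s

1,308 seconds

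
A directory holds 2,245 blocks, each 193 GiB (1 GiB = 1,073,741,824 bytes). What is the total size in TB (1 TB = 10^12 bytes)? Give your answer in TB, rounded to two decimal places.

Total = 2,245 × 193 GiB = 433,285 GiB
= 433,285 × 1,073,741,824 bytes = 465,236,226,211,840 bytes
1 TB = 1,000,000,000,000 bytes
465,236,226,211,840 / 1,000,000,000,000 = 465.24 TB

465.24 TB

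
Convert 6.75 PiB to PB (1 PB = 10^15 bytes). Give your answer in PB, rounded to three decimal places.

6.75 PiB = 6.75 × 2^50 bytes = 7,599,824,371,187,712 bytes
1 PB = 10^15 bytes = 1,000,000,000,000,000 bytes
7,599,824,371,187,712 / 1,000,000,000,000,000 = 7.600 PB

7.600 PB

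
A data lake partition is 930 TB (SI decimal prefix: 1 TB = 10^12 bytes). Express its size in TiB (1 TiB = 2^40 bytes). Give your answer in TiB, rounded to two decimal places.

930 TB = 930 × 10^12 bytes = 930,000,000,000,000 bytes
1 TiB = 2^40 bytes = 1,099,511,627,776 bytes
930,000,000,000,000 / 1,099,511,627,776 = 845.83 TiB

845.83 TiB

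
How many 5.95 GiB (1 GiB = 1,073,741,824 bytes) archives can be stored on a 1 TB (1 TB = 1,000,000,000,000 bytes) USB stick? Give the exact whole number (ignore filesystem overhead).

156

Capacity: 1 TB = 1,000,000,000,000 bytes
Per item: 5.95 GiB = 6,388,763,852.8 bytes
⌊1,000,000,000,000 / 6,388,763,852.8⌋ = 156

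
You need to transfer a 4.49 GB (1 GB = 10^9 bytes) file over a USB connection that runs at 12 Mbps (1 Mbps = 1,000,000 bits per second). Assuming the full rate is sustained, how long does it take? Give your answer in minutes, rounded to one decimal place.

4.49 GB = 4,490,000,000 bytes = 35,920,000,000 bits
12 Mbps = 12,000,000 bits/s
time = 35,920,000,000 / 12,000,000 = 2,993.33 s
2,993.33 s / 60 = 49.9 minutes

49.9 minutes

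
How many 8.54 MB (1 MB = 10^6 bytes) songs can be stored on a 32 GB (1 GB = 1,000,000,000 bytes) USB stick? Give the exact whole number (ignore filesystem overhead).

3,747

Capacity: 32 GB = 32,000,000,000 bytes
Per item: 8.54 MB = 8,540,000 bytes
⌊32,000,000,000 / 8,540,000⌋ = 3,747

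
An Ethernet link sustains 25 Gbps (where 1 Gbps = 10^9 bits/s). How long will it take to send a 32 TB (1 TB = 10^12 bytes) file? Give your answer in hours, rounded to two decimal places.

2.84 hours

32 TB = 32,000,000,000,000 bytes = 256,000,000,000,000 bits
25 Gbps = 25,000,000,000 bits/s
time = 256,000,000,000,000 / 25,000,000,000 = 10,240.0000 s
10,240.0000 s / 3600 = 2.84 hours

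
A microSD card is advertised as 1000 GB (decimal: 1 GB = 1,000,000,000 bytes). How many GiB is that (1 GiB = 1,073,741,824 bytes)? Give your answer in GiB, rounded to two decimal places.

1000 GB × 1,000,000,000 bytes/GB = 1,000,000,000,000 bytes
1 GiB = 1,073,741,824 bytes
1,000,000,000,000 / 1,073,741,824 = 931.32 GiB

931.32 GiB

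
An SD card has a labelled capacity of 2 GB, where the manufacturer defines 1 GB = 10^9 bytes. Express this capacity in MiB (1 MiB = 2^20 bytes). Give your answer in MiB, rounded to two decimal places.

2 GB × 1,000,000,000 bytes/GB = 2,000,000,000 bytes
1 MiB = 2^20 bytes = 1,048,576 bytes
2,000,000,000 / 1,048,576 = 1,907.35 MiB

1,907.35 MiB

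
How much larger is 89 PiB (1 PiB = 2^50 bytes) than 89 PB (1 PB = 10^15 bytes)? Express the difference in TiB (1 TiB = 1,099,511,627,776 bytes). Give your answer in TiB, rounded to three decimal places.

10,190.972 TiB

89 PiB = 89 × 1,125,899,906,842,624 = 100,205,091,708,993,536 bytes
89 PB = 89 × 1,000,000,000,000,000 = 89,000,000,000,000,000 bytes
difference = 11,205,091,708,993,536 bytes
11,205,091,708,993,536 / 1,099,511,627,776 = 10,190.972 TiB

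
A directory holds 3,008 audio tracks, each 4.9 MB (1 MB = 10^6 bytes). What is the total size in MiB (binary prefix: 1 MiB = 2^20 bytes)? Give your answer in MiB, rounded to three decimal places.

14,056.396 MiB

Total = 3,008 × 4.9 MB = 14739.2 MB
= 14739.2 × 1,000,000 bytes = 14,739,200,000 bytes
1 MiB = 1,048,576 bytes
14,739,200,000 / 1,048,576 = 14,056.396 MiB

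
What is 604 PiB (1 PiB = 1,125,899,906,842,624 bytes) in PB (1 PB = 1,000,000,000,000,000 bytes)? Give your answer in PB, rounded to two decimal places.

604 PiB = 604 × 2^50 bytes = 680,043,543,732,944,896 bytes
1 PB = 10^15 bytes = 1,000,000,000,000,000 bytes
680,043,543,732,944,896 / 1,000,000,000,000,000 = 680.04 PB

680.04 PB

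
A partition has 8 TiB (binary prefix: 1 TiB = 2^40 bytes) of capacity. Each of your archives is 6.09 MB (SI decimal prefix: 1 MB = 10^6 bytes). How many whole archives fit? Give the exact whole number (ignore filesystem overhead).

Capacity: 8 TiB = 8,796,093,022,208 bytes
Per item: 6.09 MB = 6,090,000 bytes
⌊8,796,093,022,208 / 6,090,000⌋ = 1,444,350

1,444,350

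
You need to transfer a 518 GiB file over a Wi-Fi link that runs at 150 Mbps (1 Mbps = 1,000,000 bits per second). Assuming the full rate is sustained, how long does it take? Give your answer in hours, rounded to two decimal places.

8.24 hours

518 GiB = 556,198,264,832 bytes = 4,449,586,118,656 bits
150 Mbps = 150,000,000 bits/s
time = 4,449,586,118,656 / 150,000,000 = 29,663.9075 s
29,663.9075 s / 3600 = 8.24 hours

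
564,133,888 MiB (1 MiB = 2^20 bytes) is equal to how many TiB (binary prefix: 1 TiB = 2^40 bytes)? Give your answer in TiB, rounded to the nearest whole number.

538 TiB

564,133,888 MiB × 1,048,576 bytes/MiB = 591,537,255,743,488 bytes
1 TiB = 2^40 bytes = 1,099,511,627,776 bytes
591,537,255,743,488 / 1,099,511,627,776 = 538 TiB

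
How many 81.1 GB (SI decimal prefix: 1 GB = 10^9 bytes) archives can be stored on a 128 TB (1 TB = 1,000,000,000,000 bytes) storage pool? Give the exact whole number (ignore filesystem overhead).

Capacity: 128 TB = 128,000,000,000,000 bytes
Per item: 81.1 GB = 81,100,000,000 bytes
⌊128,000,000,000,000 / 81,100,000,000⌋ = 1,578

1,578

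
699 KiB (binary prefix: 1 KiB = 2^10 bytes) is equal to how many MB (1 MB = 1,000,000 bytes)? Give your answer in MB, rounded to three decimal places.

699 KiB = 699 × 2^10 bytes = 715,776 bytes
1 MB = 10^6 bytes = 1,000,000 bytes
715,776 / 1,000,000 = 0.716 MB

0.716 MB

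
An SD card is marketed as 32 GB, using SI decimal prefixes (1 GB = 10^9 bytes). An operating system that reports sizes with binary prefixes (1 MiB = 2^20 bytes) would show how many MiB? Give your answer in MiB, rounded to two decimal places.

30,517.58 MiB

32 GB = 32 × 10^9 bytes = 32,000,000,000 bytes
1 MiB = 1,048,576 bytes
32,000,000,000 / 1,048,576 = 30,517.58 MiB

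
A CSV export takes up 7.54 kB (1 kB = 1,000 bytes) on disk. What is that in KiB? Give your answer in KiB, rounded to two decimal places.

7.36 KiB

7.54 kB × 1,000 bytes/kB = 7,540 bytes
1 KiB = 2^10 bytes = 1,024 bytes
7,540 / 1,024 = 7.36 KiB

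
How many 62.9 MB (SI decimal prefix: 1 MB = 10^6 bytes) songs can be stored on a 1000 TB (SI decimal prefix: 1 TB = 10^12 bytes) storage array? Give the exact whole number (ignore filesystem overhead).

15,898,251

Capacity: 1000 TB = 1,000,000,000,000,000 bytes
Per item: 62.9 MB = 62,900,000 bytes
⌊1,000,000,000,000,000 / 62,900,000⌋ = 15,898,251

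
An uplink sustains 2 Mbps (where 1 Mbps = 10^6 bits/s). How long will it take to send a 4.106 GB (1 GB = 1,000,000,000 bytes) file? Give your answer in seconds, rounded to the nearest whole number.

16,424 seconds

4.106 GB = 4,106,000,000 bytes = 32,848,000,000 bits
2 Mbps = 2,000,000 bits/s
time = 32,848,000,000 / 2,000,000 = 16,424 s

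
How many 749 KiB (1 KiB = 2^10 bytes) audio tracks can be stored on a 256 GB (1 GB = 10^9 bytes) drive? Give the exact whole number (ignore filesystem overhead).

333,778

Capacity: 256 GB = 256,000,000,000 bytes
Per item: 749 KiB = 766,976 bytes
⌊256,000,000,000 / 766,976⌋ = 333,778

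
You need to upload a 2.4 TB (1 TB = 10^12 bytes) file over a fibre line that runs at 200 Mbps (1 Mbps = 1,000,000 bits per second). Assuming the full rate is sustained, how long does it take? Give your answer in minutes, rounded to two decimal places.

1,600.00 minutes

2.4 TB = 2,400,000,000,000 bytes = 19,200,000,000,000 bits
200 Mbps = 200,000,000 bits/s
time = 19,200,000,000,000 / 200,000,000 = 96,000.000 s
96,000.000 s / 60 = 1,600.00 minutes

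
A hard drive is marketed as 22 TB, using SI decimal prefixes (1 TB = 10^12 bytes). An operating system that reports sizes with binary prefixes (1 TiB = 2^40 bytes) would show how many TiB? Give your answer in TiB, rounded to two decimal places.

20.01 TiB

22 TB × 1,000,000,000,000 bytes/TB = 22,000,000,000,000 bytes
1 TiB = 1,099,511,627,776 bytes
22,000,000,000,000 / 1,099,511,627,776 = 20.01 TiB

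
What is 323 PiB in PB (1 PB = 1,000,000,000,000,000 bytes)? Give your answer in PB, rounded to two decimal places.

363.67 PB

323 PiB = 323 × 2^50 bytes = 363,665,669,910,167,552 bytes
1 PB = 10^15 bytes = 1,000,000,000,000,000 bytes
363,665,669,910,167,552 / 1,000,000,000,000,000 = 363.67 PB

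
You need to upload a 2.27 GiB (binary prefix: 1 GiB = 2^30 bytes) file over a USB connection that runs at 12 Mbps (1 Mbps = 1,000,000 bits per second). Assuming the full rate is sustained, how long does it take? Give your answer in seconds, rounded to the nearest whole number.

1,625 seconds

2.27 GiB = 2,437,393,940.48 bytes = 19,499,151,523.84 bits
12 Mbps = 12,000,000 bits/s
time = 19,499,151,523.84 / 12,000,000 = 1,625 s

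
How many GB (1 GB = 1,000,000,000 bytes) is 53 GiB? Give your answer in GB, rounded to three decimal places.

56.908 GB

53 GiB × 1,073,741,824 bytes/GiB = 56,908,316,672 bytes
1 GB = 10^9 bytes = 1,000,000,000 bytes
56,908,316,672 / 1,000,000,000 = 56.908 GB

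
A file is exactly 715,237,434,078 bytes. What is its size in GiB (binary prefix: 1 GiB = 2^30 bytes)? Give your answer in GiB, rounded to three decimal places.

666.117 GiB

715,237,434,078 bytes given.
1 GiB = 2^30 bytes = 1,073,741,824 bytes
715,237,434,078 / 1,073,741,824 = 666.117 GiB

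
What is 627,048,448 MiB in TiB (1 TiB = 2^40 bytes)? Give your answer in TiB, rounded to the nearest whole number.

627,048,448 MiB = 627,048,448 × 2^20 bytes = 657,507,953,410,048 bytes
1 TiB = 2^40 bytes = 1,099,511,627,776 bytes
657,507,953,410,048 / 1,099,511,627,776 = 598 TiB

598 TiB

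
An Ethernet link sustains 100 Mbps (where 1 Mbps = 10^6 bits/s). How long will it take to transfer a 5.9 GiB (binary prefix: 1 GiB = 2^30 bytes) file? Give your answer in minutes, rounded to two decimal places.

8.45 minutes

5.9 GiB = 6,335,076,761.6 bytes = 50,680,614,092.8 bits
100 Mbps = 100,000,000 bits/s
time = 50,680,614,092.8 / 100,000,000 = 506.806 s
506.806 s / 60 = 8.45 minutes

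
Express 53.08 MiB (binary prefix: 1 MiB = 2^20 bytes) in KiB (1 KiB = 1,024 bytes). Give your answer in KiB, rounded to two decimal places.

54,353.92 KiB

53.08 MiB × 1,048,576 bytes/MiB = 55,658,414.08 bytes
1 KiB = 1,024 bytes
55,658,414.08 / 1,024 = 54,353.92 KiB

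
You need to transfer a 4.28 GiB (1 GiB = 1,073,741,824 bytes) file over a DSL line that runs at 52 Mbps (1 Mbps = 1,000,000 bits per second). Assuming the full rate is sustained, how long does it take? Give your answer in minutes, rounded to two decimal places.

11.78 minutes

4.28 GiB = 4,595,615,006.72 bytes = 36,764,920,053.76 bits
52 Mbps = 52,000,000 bits/s
time = 36,764,920,053.76 / 52,000,000 = 707.018 s
707.018 s / 60 = 11.78 minutes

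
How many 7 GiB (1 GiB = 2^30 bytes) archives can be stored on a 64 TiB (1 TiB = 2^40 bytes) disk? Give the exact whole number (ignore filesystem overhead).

9,362

Capacity: 64 TiB = 70,368,744,177,664 bytes
Per item: 7 GiB = 7,516,192,768 bytes
⌊70,368,744,177,664 / 7,516,192,768⌋ = 9,362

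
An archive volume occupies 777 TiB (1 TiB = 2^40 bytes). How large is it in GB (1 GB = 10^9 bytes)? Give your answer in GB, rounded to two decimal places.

777 TiB = 777 × 2^40 bytes = 854,320,534,781,952 bytes
1 GB = 1,000,000,000 bytes
854,320,534,781,952 / 1,000,000,000 = 854,320.53 GB

854,320.53 GB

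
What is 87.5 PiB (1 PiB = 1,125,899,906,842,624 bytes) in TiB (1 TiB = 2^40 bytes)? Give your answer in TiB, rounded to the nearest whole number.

89,600 TiB

87.5 PiB × 1,125,899,906,842,624 bytes/PiB = 98,516,241,848,729,600 bytes
1 TiB = 2^40 bytes = 1,099,511,627,776 bytes
98,516,241,848,729,600 / 1,099,511,627,776 = 89,600 TiB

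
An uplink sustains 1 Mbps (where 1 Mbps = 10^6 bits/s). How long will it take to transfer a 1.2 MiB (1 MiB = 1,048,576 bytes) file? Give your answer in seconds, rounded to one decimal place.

10.1 seconds

1.2 MiB = 1,258,291.2 bytes = 10,066,329.6 bits
1 Mbps = 1,000,000 bits/s
time = 10,066,329.6 / 1,000,000 = 10.1 s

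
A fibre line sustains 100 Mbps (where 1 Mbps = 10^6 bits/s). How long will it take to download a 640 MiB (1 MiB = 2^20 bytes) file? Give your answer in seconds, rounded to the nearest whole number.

640 MiB = 671,088,640 bytes = 5,368,709,120 bits
100 Mbps = 100,000,000 bits/s
time = 5,368,709,120 / 100,000,000 = 54 s

54 seconds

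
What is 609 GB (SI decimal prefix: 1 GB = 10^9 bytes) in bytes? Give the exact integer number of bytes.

609 × 1,000,000,000 = 609,000,000,000 bytes  (1 GB = 10^9 bytes)

609,000,000,000 bytes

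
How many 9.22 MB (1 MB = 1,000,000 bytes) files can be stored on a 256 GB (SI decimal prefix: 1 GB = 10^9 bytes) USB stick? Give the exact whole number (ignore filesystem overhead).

Capacity: 256 GB = 256,000,000,000 bytes
Per item: 9.22 MB = 9,220,000 bytes
⌊256,000,000,000 / 9,220,000⌋ = 27,765

27,765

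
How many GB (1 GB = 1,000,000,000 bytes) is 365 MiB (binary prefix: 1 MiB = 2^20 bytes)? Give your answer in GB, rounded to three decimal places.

0.383 GB

365 MiB × 1,048,576 bytes/MiB = 382,730,240 bytes
1 GB = 10^9 bytes = 1,000,000,000 bytes
382,730,240 / 1,000,000,000 = 0.383 GB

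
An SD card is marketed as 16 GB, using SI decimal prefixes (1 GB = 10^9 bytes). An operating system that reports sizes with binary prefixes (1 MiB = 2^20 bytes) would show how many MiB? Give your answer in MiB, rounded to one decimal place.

15,258.8 MiB

16 GB × 1,000,000,000 bytes/GB = 16,000,000,000 bytes
1 MiB = 1,048,576 bytes
16,000,000,000 / 1,048,576 = 15,258.8 MiB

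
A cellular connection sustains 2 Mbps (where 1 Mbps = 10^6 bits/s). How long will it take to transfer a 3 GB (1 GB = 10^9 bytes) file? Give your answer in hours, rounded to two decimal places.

3.33 hours

3 GB = 3,000,000,000 bytes = 24,000,000,000 bits
2 Mbps = 2,000,000 bits/s
time = 24,000,000,000 / 2,000,000 = 12,000.0000 s
12,000.0000 s / 3600 = 3.33 hours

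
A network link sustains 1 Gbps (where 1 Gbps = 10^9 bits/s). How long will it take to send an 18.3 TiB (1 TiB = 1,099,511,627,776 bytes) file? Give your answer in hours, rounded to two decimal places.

44.71 hours

18.3 TiB = 20,121,062,788,300.8 bytes = 160,968,502,306,406.4 bits
1 Gbps = 1,000,000,000 bits/s
time = 160,968,502,306,406.4 / 1,000,000,000 = 160,968.5023 s
160,968.5023 s / 3600 = 44.71 hours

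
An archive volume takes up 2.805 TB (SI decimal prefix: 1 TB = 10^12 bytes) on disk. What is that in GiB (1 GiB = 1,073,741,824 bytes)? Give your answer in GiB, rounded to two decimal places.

2,612.36 GiB

2.805 TB × 1,000,000,000,000 bytes/TB = 2,805,000,000,000 bytes
1 GiB = 2^30 bytes = 1,073,741,824 bytes
2,805,000,000,000 / 1,073,741,824 = 2,612.36 GiB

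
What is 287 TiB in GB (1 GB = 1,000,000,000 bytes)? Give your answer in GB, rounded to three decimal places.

315,559.837 GB

287 TiB × 1,099,511,627,776 bytes/TiB = 315,559,837,171,712 bytes
1 GB = 10^9 bytes = 1,000,000,000 bytes
315,559,837,171,712 / 1,000,000,000 = 315,559.837 GB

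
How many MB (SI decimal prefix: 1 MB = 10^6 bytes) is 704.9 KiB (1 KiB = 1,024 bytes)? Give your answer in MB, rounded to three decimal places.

704.9 KiB = 704.9 × 2^10 bytes = 721,817.6 bytes
1 MB = 10^6 bytes = 1,000,000 bytes
721,817.6 / 1,000,000 = 0.722 MB

0.722 MB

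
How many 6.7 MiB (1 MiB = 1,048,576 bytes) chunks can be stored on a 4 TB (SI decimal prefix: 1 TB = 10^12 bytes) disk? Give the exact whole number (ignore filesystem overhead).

Capacity: 4 TB = 4,000,000,000,000 bytes
Per item: 6.7 MiB = 7,025,459.2 bytes
⌊4,000,000,000,000 / 7,025,459.2⌋ = 569,357

569,357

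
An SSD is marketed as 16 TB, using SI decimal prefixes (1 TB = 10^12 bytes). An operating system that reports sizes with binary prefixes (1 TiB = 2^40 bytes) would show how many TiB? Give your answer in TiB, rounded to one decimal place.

14.6 TiB

16 TB × 1,000,000,000,000 bytes/TB = 16,000,000,000,000 bytes
1 TiB = 2^40 bytes = 1,099,511,627,776 bytes
16,000,000,000,000 / 1,099,511,627,776 = 14.6 TiB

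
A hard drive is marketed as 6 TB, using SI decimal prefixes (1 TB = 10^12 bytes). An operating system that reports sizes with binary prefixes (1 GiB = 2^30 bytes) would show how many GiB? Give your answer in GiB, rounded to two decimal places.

5,587.94 GiB

6 TB × 1,000,000,000,000 bytes/TB = 6,000,000,000,000 bytes
1 GiB = 1,073,741,824 bytes
6,000,000,000,000 / 1,073,741,824 = 5,587.94 GiB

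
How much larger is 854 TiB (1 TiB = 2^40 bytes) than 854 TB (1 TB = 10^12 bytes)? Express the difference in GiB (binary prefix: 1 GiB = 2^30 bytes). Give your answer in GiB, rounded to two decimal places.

854 TiB = 854 × 1,099,511,627,776 = 938,982,930,120,704 bytes
854 TB = 854 × 1,000,000,000,000 = 854,000,000,000,000 bytes
difference = 84,982,930,120,704 bytes
84,982,930,120,704 / 1,073,741,824 = 79,146.52 GiB

79,146.52 GiB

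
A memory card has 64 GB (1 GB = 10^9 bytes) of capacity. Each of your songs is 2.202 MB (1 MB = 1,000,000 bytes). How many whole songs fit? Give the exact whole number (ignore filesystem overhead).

29,064

Capacity: 64 GB = 64,000,000,000 bytes
Per item: 2.202 MB = 2,202,000 bytes
⌊64,000,000,000 / 2,202,000⌋ = 29,064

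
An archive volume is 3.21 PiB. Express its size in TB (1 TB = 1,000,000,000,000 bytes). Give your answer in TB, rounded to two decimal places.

3,614.14 TB

3.21 PiB = 3.21 × 2^50 bytes = 3,614,138,700,964,823.04 bytes
1 TB = 10^12 bytes = 1,000,000,000,000 bytes
3,614,138,700,964,823.04 / 1,000,000,000,000 = 3,614.14 TB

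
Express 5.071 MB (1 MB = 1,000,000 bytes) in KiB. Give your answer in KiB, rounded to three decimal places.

5.071 MB = 5.071 × 10^6 bytes = 5,071,000 bytes
1 KiB = 1,024 bytes
5,071,000 / 1,024 = 4,952.148 KiB

4,952.148 KiB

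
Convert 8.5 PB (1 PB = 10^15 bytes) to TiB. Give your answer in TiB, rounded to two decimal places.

8.5 PB × 1,000,000,000,000,000 bytes/PB = 8,500,000,000,000,000 bytes
1 TiB = 1,099,511,627,776 bytes
8,500,000,000,000,000 / 1,099,511,627,776 = 7,730.70 TiB

7,730.70 TiB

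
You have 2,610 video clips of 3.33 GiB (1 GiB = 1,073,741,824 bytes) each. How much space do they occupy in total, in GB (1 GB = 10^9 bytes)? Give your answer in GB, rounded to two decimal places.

Total = 2,610 × 3.33 GiB = 8691.3 GiB
= 8691.3 × 1,073,741,824 bytes = 9,332,212,314,931.2 bytes
1 GB = 1,000,000,000 bytes
9,332,212,314,931.2 / 1,000,000,000 = 9,332.21 GB

9,332.21 GB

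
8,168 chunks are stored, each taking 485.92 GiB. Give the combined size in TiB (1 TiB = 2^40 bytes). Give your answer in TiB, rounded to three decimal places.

3,875.971 TiB

Total = 8,168 × 485.92 GiB = 3968994.56 GiB
= 3968994.56 × 1,073,741,824 bytes = 4,261,675,458,300,477.44 bytes
1 TiB = 1,099,511,627,776 bytes
4,261,675,458,300,477.44 / 1,099,511,627,776 = 3,875.971 TiB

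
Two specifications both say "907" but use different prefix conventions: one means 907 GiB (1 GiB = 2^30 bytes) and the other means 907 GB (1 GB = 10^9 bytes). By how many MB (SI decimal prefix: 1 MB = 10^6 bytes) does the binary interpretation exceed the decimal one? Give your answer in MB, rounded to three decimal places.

66,883.834 MB

907 GiB = 907 × 1,073,741,824 = 973,883,834,368 bytes
907 GB = 907 × 1,000,000,000 = 907,000,000,000 bytes
difference = 66,883,834,368 bytes
66,883,834,368 / 1,000,000 = 66,883.834 MB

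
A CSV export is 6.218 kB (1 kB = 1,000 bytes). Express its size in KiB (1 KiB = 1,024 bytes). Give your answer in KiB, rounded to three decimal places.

6.072 KiB

6.218 kB = 6.218 × 10^3 bytes = 6,218 bytes
1 KiB = 1,024 bytes
6,218 / 1,024 = 6.072 KiB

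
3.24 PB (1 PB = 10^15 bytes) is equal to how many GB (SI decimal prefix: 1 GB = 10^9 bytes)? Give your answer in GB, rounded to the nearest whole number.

3,240,000 GB

3.24 PB = 3.24 × 10^15 bytes = 3,240,000,000,000,000 bytes
1 GB = 1,000,000,000 bytes
3,240,000,000,000,000 / 1,000,000,000 = 3,240,000 GB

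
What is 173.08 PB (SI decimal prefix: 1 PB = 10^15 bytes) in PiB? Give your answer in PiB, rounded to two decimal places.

153.73 PiB

173.08 PB = 173.08 × 10^15 bytes = 173,080,000,000,000,000 bytes
1 PiB = 2^50 bytes = 1,125,899,906,842,624 bytes
173,080,000,000,000,000 / 1,125,899,906,842,624 = 153.73 PiB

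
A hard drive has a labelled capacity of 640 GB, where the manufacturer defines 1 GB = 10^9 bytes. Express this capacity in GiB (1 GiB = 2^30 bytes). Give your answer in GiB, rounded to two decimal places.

596.05 GiB

640 GB = 640 × 10^9 bytes = 640,000,000,000 bytes
1 GiB = 1,073,741,824 bytes
640,000,000,000 / 1,073,741,824 = 596.05 GiB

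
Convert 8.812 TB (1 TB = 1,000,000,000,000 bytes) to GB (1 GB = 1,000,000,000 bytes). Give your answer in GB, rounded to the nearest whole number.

8.812 TB = 8.812 × 10^12 bytes = 8,812,000,000,000 bytes
1 GB = 10^9 bytes = 1,000,000,000 bytes
8,812,000,000,000 / 1,000,000,000 = 8,812 GB

8,812 GB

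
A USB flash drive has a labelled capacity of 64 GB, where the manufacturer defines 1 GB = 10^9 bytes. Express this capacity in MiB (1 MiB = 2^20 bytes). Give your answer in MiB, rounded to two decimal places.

64 GB = 64 × 10^9 bytes = 64,000,000,000 bytes
1 MiB = 1,048,576 bytes
64,000,000,000 / 1,048,576 = 61,035.16 MiB

61,035.16 MiB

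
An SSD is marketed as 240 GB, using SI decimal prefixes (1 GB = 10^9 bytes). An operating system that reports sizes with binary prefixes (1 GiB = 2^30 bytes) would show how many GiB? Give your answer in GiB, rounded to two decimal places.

240 GB = 240 × 10^9 bytes = 240,000,000,000 bytes
1 GiB = 1,073,741,824 bytes
240,000,000,000 / 1,073,741,824 = 223.52 GiB

223.52 GiB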